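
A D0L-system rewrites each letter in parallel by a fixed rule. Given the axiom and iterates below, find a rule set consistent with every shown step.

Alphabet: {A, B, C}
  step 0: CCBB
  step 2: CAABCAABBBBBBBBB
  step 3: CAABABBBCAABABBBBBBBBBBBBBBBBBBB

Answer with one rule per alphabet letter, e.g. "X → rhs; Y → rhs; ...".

  step 2 ⇒ step 3: CAABCAABBBBBBBBB ⇒ CA·AB·AB·BB·CA·AB·AB·BB·BB·BB·BB·BB·BB·BB·BB·BB
    A ↦ AB
    B ↦ BB
    C ↦ CA

A->AB, B->BB, C->CA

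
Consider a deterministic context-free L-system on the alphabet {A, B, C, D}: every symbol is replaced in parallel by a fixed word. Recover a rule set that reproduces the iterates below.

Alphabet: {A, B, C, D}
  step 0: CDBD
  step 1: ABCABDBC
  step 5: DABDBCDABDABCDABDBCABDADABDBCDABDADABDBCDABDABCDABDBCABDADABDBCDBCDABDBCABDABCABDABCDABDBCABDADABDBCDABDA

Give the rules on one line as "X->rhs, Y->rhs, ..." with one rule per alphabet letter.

A->D, B->ABD, C->A, D->BC

  step 0 ⇒ step 1: CDBD ⇒ A·BC·ABD·BC
    B ↦ ABD
    C ↦ A
    D ↦ BC
    A ↦ D  (constrained at step 1)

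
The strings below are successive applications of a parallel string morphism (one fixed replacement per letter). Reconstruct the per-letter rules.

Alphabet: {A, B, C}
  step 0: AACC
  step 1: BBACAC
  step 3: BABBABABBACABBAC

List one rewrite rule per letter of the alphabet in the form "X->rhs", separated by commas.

A->B, B->AB, C->AC

  step 0 ⇒ step 1: AACC ⇒ B·B·AC·AC
    A ↦ B
    C ↦ AC
    B ↦ AB  (constrained at step 1)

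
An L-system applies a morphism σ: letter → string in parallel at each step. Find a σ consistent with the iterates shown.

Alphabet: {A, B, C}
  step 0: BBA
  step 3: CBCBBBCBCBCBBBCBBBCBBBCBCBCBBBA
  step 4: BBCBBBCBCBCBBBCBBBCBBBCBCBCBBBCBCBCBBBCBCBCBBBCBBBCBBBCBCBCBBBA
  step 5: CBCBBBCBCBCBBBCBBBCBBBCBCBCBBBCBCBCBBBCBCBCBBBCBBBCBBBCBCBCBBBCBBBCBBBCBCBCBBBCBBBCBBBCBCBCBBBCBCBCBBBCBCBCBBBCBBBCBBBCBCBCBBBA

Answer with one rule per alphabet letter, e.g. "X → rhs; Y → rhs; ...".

  step 4 ⇒ step 5: BBCBBBCBCBCBBBCBBBCBBBCBCBCBBBCBCBCBBBCBCBCBBBCBBBCBBBCBCBCBBBA ⇒ CB·CB·BB·CB·CB·CB·BB·CB·BB·CB·BB·CB·CB·CB·BB·CB·CB·CB·BB·CB·CB·CB·BB·CB·BB·CB·BB·CB·CB·CB·BB·CB·BB·CB·BB·CB·CB·CB·BB·CB·BB·CB·BB·CB·CB·CB·BB·CB·CB·CB·BB·CB·CB·CB·BB·CB·BB·CB·BB·CB·CB·CB·BBA
    A ↦ BBA
    B ↦ CB
    C ↦ BB

A->BBA, B->CB, C->BB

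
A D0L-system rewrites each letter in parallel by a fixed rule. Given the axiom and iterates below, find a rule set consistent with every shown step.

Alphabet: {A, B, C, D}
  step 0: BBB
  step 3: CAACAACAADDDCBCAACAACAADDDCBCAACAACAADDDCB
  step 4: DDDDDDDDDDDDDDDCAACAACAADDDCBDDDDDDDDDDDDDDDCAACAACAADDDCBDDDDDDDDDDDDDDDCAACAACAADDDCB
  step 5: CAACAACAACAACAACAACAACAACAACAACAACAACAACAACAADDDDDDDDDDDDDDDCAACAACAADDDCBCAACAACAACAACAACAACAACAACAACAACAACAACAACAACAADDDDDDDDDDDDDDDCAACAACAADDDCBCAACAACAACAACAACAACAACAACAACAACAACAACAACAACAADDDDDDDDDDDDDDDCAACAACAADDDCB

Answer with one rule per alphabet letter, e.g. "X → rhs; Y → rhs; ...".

A->D, B->CB, C->DDD, D->CAA

  step 4 ⇒ step 5: DDDDDDDDDDDDDDDCAACAACAADDDCBDDDDDDDDDDDDDDDCAACAACAADDDCBDDDDDDDDDDDDDDDCAACAACAADDDCB ⇒ CAA·CAA·CAA·CAA·CAA·CAA·CAA·CAA·CAA·CAA·CAA·CAA·CAA·CAA·CAA·DDD·D·D·DDD·D·D·DDD·D·D·CAA·CAA·CAA·DDD·CB·CAA·CAA·CAA·CAA·CAA·CAA·CAA·CAA·CAA·CAA·CAA·CAA·CAA·CAA·CAA·DDD·D·D·DDD·D·D·DDD·D·D·CAA·CAA·CAA·DDD·CB·CAA·CAA·CAA·CAA·CAA·CAA·CAA·CAA·CAA·CAA·CAA·CAA·CAA·CAA·CAA·DDD·D·D·DDD·D·D·DDD·D·D·CAA·CAA·CAA·DDD·CB
    A ↦ D
    B ↦ CB
    C ↦ DDD
    D ↦ CAA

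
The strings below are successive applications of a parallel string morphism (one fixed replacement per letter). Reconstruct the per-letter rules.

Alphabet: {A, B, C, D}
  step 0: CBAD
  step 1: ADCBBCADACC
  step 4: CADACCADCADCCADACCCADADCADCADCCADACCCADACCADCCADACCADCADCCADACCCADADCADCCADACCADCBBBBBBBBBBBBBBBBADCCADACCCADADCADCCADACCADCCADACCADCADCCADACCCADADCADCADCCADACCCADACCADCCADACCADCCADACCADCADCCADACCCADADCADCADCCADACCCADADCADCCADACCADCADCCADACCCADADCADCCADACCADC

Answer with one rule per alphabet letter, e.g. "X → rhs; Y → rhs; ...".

A->CAD, B->BB, C->ADC, D->ACC

  step 0 ⇒ step 1: CBAD ⇒ ADC·BB·CAD·ACC
    A ↦ CAD
    B ↦ BB
    C ↦ ADC
    D ↦ ACC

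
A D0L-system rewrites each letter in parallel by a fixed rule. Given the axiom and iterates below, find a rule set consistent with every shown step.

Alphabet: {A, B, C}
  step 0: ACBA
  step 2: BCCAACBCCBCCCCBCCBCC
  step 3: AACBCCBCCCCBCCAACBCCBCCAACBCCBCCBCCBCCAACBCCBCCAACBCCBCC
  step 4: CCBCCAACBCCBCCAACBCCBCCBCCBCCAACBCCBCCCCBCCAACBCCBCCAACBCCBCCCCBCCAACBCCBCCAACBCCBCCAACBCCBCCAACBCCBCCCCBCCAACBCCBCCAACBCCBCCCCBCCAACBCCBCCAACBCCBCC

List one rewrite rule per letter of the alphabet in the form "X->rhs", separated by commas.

  step 3 ⇒ step 4: AACBCCBCCCCBCCAACBCCBCCAACBCCBCCBCCBCCAACBCCBCCAACBCCBCC ⇒ C·C·BCC·AAC·BCC·BCC·AAC·BCC·BCC·BCC·BCC·AAC·BCC·BCC·C·C·BCC·AAC·BCC·BCC·AAC·BCC·BCC·C·C·BCC·AAC·BCC·BCC·AAC·BCC·BCC·AAC·BCC·BCC·AAC·BCC·BCC·C·C·BCC·AAC·BCC·BCC·AAC·BCC·BCC·C·C·BCC·AAC·BCC·BCC·AAC·BCC·BCC
    A ↦ C
    B ↦ AAC
    C ↦ BCC

A->C, B->AAC, C->BCC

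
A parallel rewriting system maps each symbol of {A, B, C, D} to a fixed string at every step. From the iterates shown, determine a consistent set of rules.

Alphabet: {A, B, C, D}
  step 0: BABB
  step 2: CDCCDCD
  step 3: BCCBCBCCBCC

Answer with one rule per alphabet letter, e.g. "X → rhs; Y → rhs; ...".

  step 2 ⇒ step 3: CDCCDCD ⇒ BC·C·BC·BC·C·BC·C
    C ↦ BC
    D ↦ C
    A ↦ D  (constrained at step 0)
    B ↦ DA  (constrained at step 0)

A->D, B->DA, C->BC, D->C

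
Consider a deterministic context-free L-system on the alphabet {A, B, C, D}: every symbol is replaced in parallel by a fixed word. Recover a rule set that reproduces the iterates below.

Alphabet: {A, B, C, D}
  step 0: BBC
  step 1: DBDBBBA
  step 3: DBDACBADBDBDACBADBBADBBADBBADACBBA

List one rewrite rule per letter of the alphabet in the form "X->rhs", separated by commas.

  step 0 ⇒ step 1: BBC ⇒ DB·DB·BBA
    B ↦ DB
    C ↦ BBA
    A ↦ DAC  (constrained at step 1)
    D ↦ BA  (constrained at step 1)

A->DAC, B->DB, C->BBA, D->BA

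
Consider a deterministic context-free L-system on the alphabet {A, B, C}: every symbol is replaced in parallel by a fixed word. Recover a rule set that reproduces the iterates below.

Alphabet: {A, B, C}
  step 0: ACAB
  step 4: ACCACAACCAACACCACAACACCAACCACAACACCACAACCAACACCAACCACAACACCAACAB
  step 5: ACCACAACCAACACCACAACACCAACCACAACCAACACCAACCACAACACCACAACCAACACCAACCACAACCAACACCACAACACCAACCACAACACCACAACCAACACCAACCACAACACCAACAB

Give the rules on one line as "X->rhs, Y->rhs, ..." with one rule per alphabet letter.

  step 4 ⇒ step 5: ACCACAACCAACACCACAACACCAACCACAACACCACAACCAACACCAACCACAACACCAACAB ⇒ AC·CA·CA·AC·CA·AC·AC·CA·CA·AC·AC·CA·AC·CA·CA·AC·CA·AC·AC·CA·AC·CA·CA·AC·AC·CA·CA·AC·CA·AC·AC·CA·AC·CA·CA·AC·CA·AC·AC·CA·CA·AC·AC·CA·AC·CA·CA·AC·AC·CA·CA·AC·CA·AC·AC·CA·AC·CA·CA·AC·AC·CA·AC·AB
    A ↦ AC
    B ↦ AB
    C ↦ CA

A->AC, B->AB, C->CA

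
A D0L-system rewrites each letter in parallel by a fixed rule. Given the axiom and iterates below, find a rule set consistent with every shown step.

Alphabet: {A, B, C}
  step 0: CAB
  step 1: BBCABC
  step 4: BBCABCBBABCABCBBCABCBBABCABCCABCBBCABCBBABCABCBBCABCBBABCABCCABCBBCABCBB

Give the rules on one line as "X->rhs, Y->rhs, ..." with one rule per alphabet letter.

A->C, B->ABC, C->BB

  step 0 ⇒ step 1: CAB ⇒ BB·C·ABC
    A ↦ C
    B ↦ ABC
    C ↦ BB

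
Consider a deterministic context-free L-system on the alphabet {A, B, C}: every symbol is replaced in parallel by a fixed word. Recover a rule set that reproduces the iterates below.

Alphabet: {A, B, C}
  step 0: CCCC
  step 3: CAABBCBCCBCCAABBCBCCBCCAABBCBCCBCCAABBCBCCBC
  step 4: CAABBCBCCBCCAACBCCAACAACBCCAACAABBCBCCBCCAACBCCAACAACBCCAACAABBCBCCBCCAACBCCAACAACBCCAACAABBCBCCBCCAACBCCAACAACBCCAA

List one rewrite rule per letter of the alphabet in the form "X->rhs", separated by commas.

  step 3 ⇒ step 4: CAABBCBCCBCCAABBCBCCBCCAABBCBCCBCCAABBCBCCBC ⇒ CAA·B·B·CBC·CBC·CAA·CBC·CAA·CAA·CBC·CAA·CAA·B·B·CBC·CBC·CAA·CBC·CAA·CAA·CBC·CAA·CAA·B·B·CBC·CBC·CAA·CBC·CAA·CAA·CBC·CAA·CAA·B·B·CBC·CBC·CAA·CBC·CAA·CAA·CBC·CAA
    A ↦ B
    B ↦ CBC
    C ↦ CAA

A->B, B->CBC, C->CAA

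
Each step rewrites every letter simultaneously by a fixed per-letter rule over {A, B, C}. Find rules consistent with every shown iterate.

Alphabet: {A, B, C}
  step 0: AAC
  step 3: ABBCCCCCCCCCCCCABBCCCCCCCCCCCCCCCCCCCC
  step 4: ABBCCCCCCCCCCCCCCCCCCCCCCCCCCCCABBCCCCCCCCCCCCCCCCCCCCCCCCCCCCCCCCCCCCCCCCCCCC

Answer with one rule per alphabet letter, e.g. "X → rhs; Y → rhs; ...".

  step 3 ⇒ step 4: ABBCCCCCCCCCCCCABBCCCCCCCCCCCCCCCCCCCC ⇒ ABB·CC·CC·CC·CC·CC·CC·CC·CC·CC·CC·CC·CC·CC·CC·ABB·CC·CC·CC·CC·CC·CC·CC·CC·CC·CC·CC·CC·CC·CC·CC·CC·CC·CC·CC·CC·CC·CC
    A ↦ ABB
    B ↦ CC
    C ↦ CC

A->ABB, B->CC, C->CC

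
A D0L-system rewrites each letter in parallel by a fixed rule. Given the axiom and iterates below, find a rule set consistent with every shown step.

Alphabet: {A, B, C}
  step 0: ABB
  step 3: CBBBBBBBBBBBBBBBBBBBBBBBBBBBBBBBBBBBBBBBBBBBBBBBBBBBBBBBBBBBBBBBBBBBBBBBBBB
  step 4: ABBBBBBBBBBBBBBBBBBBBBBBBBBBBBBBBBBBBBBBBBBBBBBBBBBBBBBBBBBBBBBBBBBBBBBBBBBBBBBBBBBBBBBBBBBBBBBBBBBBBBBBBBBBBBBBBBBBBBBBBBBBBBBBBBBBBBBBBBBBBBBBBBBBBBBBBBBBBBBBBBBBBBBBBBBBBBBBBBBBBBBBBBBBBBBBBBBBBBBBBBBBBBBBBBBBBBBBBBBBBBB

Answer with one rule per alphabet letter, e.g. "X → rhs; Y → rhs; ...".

  step 3 ⇒ step 4: CBBBBBBBBBBBBBBBBBBBBBBBBBBBBBBBBBBBBBBBBBBBBBBBBBBBBBBBBBBBBBBBBBBBBBBBBBB ⇒ A·BBB·BBB·BBB·BBB·BBB·BBB·BBB·BBB·BBB·BBB·BBB·BBB·BBB·BBB·BBB·BBB·BBB·BBB·BBB·BBB·BBB·BBB·BBB·BBB·BBB·BBB·BBB·BBB·BBB·BBB·BBB·BBB·BBB·BBB·BBB·BBB·BBB·BBB·BBB·BBB·BBB·BBB·BBB·BBB·BBB·BBB·BBB·BBB·BBB·BBB·BBB·BBB·BBB·BBB·BBB·BBB·BBB·BBB·BBB·BBB·BBB·BBB·BBB·BBB·BBB·BBB·BBB·BBB·BBB·BBB·BBB·BBB·BBB·BBB
    B ↦ BBB
    C ↦ A
    A ↦ CBB  (constrained at step 0)

A->CBB, B->BBB, C->A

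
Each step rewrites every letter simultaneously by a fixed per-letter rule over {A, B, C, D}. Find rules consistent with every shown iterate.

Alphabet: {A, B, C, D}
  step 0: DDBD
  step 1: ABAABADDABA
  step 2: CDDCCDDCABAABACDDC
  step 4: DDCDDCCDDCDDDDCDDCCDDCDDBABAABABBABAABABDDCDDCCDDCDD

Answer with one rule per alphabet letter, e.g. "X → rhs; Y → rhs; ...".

A->C, B->DD, C->B, D->ABA

  step 1 ⇒ step 2: ABAABADDABA ⇒ C·DD·C·C·DD·C·ABA·ABA·C·DD·C
    A ↦ C
    B ↦ DD
    D ↦ ABA
    C ↦ B  (constrained at step 2)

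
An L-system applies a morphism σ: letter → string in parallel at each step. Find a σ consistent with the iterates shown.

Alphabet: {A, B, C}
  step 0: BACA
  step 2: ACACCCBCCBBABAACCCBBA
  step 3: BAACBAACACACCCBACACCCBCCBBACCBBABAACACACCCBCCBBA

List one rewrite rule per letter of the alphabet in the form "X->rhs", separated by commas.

A->BA, B->CCB, C->AC

  step 2 ⇒ step 3: ACACCCBCCBBABAACCCBBA ⇒ BA·AC·BA·AC·AC·AC·CCB·AC·AC·CCB·CCB·BA·CCB·BA·BA·AC·AC·AC·CCB·CCB·BA
    A ↦ BA
    B ↦ CCB
    C ↦ AC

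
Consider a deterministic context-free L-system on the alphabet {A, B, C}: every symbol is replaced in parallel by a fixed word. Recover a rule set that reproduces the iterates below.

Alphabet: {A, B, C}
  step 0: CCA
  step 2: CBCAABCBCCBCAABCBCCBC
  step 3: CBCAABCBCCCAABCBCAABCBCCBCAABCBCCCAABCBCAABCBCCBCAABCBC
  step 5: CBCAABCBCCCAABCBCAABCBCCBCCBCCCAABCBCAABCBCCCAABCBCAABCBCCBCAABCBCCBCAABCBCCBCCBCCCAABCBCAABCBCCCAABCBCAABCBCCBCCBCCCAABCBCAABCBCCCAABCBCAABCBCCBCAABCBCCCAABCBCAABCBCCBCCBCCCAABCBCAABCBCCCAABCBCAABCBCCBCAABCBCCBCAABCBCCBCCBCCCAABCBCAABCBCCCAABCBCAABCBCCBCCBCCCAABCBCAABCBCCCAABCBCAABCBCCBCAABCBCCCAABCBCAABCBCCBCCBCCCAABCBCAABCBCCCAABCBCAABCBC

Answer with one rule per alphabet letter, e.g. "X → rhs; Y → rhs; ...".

A->C, B->AAB, C->CBC

  step 2 ⇒ step 3: CBCAABCBCCBCAABCBCCBC ⇒ CBC·AAB·CBC·C·C·AAB·CBC·AAB·CBC·CBC·AAB·CBC·C·C·AAB·CBC·AAB·CBC·CBC·AAB·CBC
    A ↦ C
    B ↦ AAB
    C ↦ CBC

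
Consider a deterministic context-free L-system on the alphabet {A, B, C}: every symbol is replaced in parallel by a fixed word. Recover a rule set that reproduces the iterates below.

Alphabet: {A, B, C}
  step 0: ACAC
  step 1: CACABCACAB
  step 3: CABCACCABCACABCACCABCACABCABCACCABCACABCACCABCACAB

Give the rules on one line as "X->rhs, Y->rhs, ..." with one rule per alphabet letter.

  step 0 ⇒ step 1: ACAC ⇒ CA·CAB·CA·CAB
    A ↦ CA
    C ↦ CAB
    B ↦ C  (constrained at step 1)

A->CA, B->C, C->CAB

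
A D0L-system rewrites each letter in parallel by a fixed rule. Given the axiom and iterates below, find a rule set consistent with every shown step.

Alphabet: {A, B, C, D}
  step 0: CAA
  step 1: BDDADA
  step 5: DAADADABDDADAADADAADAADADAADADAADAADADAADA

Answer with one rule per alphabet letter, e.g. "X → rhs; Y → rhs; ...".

A->DA, B->AC, C->BD, D->A

  step 0 ⇒ step 1: CAA ⇒ BD·DA·DA
    A ↦ DA
    C ↦ BD
    B ↦ AC  (constrained at step 1)
    D ↦ A  (constrained at step 1)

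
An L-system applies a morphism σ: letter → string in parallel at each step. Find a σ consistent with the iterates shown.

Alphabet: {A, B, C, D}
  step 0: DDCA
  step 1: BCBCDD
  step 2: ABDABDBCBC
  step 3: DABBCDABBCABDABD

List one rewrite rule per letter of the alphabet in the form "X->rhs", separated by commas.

  step 2 ⇒ step 3: ABDABDBCBC ⇒ D·AB·BC·D·AB·BC·AB·D·AB·D
    A ↦ D
    B ↦ AB
    C ↦ D
    D ↦ BC

A->D, B->AB, C->D, D->BC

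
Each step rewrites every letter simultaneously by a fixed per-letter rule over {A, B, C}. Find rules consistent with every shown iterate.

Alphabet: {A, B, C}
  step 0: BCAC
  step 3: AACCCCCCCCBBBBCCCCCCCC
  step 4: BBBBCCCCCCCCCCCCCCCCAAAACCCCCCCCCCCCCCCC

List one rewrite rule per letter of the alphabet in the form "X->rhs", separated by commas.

A->BB, B->A, C->CC

  step 3 ⇒ step 4: AACCCCCCCCBBBBCCCCCCCC ⇒ BB·BB·CC·CC·CC·CC·CC·CC·CC·CC·A·A·A·A·CC·CC·CC·CC·CC·CC·CC·CC
    A ↦ BB
    B ↦ A
    C ↦ CC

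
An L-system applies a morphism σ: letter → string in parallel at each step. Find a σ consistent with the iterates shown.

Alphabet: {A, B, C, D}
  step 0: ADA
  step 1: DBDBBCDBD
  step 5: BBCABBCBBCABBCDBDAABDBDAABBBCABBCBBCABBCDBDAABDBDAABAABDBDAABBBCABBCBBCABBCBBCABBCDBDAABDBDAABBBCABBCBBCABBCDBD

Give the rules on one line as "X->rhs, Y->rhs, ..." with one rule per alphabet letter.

A->DBD, B->A, C->B, D->BBC

  step 0 ⇒ step 1: ADA ⇒ DBD·BBC·DBD
    A ↦ DBD
    D ↦ BBC
    B ↦ A  (constrained at step 1)
    C ↦ B  (constrained at step 1)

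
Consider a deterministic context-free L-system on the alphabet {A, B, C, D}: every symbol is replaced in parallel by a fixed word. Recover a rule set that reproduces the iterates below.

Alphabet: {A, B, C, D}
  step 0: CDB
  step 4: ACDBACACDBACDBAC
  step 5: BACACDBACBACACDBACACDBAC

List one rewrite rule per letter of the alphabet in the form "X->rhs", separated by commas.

A->B, B->D, C->AC, D->AC

  step 4 ⇒ step 5: ACDBACACDBACDBAC ⇒ B·AC·AC·D·B·AC·B·AC·AC·D·B·AC·AC·D·B·AC
    A ↦ B
    B ↦ D
    C ↦ AC
    D ↦ AC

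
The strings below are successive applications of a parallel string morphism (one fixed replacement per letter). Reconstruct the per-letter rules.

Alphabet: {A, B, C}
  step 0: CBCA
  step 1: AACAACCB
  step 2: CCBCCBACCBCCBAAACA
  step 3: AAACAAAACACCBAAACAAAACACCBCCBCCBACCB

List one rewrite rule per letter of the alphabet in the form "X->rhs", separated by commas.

  step 2 ⇒ step 3: CCBCCBACCBCCBAAACA ⇒ A·A·ACA·A·A·ACA·CCB·A·A·ACA·A·A·ACA·CCB·CCB·CCB·A·CCB
    A ↦ CCB
    B ↦ ACA
    C ↦ A

A->CCB, B->ACA, C->A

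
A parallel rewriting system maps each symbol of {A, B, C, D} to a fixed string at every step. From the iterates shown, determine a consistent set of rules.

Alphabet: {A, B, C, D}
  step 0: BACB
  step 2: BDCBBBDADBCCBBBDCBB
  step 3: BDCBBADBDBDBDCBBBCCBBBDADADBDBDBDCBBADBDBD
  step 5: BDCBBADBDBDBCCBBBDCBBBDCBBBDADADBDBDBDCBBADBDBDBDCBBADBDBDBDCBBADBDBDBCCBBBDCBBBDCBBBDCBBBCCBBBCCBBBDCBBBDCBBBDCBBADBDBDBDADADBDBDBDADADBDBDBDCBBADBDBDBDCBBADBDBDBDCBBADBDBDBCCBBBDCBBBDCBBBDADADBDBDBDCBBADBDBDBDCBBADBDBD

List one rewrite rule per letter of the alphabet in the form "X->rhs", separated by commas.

  step 2 ⇒ step 3: BDCBBBDADBCCBBBDCBB ⇒ BD·CBB·AD·BD·BD·BD·CBB·BC·CBB·BD·AD·AD·BD·BD·BD·CBB·AD·BD·BD
    A ↦ BC
    B ↦ BD
    C ↦ AD
    D ↦ CBB

A->BC, B->BD, C->AD, D->CBB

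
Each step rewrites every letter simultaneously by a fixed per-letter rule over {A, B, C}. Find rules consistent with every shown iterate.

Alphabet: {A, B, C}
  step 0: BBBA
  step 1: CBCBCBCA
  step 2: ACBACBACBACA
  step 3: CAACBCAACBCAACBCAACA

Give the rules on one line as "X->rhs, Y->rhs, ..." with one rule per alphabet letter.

A->CA, B->CB, C->A

  step 2 ⇒ step 3: ACBACBACBACA ⇒ CA·A·CB·CA·A·CB·CA·A·CB·CA·A·CA
    A ↦ CA
    B ↦ CB
    C ↦ A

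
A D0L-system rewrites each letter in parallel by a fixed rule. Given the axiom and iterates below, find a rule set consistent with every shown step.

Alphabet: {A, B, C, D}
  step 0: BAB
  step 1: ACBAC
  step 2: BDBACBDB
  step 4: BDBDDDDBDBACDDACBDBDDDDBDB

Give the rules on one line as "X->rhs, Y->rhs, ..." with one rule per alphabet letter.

A->B, B->AC, C->DB, D->DD

  step 1 ⇒ step 2: ACBAC ⇒ B·DB·AC·B·DB
    A ↦ B
    B ↦ AC
    C ↦ DB
    D ↦ DD  (constrained at step 2)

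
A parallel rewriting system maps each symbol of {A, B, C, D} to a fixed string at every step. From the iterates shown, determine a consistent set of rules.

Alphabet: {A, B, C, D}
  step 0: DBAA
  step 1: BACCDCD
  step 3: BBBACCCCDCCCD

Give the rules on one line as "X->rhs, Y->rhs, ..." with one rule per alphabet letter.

  step 0 ⇒ step 1: DBAA ⇒ BA·C·CD·CD
    A ↦ CD
    B ↦ C
    D ↦ BA
    C ↦ B  (constrained at step 1)

A->CD, B->C, C->B, D->BA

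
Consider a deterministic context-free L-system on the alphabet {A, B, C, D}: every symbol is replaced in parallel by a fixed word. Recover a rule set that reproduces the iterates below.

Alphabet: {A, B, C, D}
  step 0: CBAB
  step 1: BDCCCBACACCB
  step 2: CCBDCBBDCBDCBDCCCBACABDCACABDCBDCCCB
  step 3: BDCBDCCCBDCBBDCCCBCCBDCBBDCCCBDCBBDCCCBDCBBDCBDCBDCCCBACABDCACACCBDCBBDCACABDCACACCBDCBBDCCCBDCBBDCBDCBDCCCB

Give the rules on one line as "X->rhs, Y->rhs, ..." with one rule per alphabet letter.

A->ACA, B->CCB, C->BDC, D->DCB

  step 2 ⇒ step 3: CCBDCBBDCBDCBDCCCBACABDCACABDCBDCCCB ⇒ BDC·BDC·CCB·DCB·BDC·CCB·CCB·DCB·BDC·CCB·DCB·BDC·CCB·DCB·BDC·BDC·BDC·CCB·ACA·BDC·ACA·CCB·DCB·BDC·ACA·BDC·ACA·CCB·DCB·BDC·CCB·DCB·BDC·BDC·BDC·CCB
    A ↦ ACA
    B ↦ CCB
    C ↦ BDC
    D ↦ DCB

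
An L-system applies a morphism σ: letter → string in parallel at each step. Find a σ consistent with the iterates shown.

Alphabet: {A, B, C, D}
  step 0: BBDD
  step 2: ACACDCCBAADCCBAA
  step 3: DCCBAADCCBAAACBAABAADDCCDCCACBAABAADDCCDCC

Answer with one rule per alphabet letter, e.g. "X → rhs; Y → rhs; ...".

A->DCC, B->D, C->BAA, D->AC

  step 2 ⇒ step 3: ACACDCCBAADCCBAA ⇒ DCC·BAA·DCC·BAA·AC·BAA·BAA·D·DCC·DCC·AC·BAA·BAA·D·DCC·DCC
    A ↦ DCC
    B ↦ D
    C ↦ BAA
    D ↦ AC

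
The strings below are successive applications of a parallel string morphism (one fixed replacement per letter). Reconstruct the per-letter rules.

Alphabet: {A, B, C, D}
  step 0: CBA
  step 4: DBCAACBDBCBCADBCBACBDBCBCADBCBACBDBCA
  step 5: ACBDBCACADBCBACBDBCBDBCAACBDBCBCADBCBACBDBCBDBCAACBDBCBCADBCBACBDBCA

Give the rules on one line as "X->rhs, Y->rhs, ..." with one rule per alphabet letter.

  step 4 ⇒ step 5: DBCAACBDBCBCADBCBACBDBCBCADBCBACBDBCA ⇒ A·CB·DB·CA·CA·DB·CB·A·CB·DB·CB·DB·CA·A·CB·DB·CB·CA·DB·CB·A·CB·DB·CB·DB·CA·A·CB·DB·CB·CA·DB·CB·A·CB·DB·CA
    A ↦ CA
    B ↦ CB
    C ↦ DB
    D ↦ A

A->CA, B->CB, C->DB, D->A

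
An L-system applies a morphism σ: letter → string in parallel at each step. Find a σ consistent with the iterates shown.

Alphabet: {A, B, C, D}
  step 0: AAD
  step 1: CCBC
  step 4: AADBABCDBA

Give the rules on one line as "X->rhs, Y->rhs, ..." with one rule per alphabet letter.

A->C, B->DB, C->A, D->BC

  step 0 ⇒ step 1: AAD ⇒ C·C·BC
    A ↦ C
    D ↦ BC
    B ↦ DB  (constrained at step 1)
    C ↦ A  (constrained at step 1)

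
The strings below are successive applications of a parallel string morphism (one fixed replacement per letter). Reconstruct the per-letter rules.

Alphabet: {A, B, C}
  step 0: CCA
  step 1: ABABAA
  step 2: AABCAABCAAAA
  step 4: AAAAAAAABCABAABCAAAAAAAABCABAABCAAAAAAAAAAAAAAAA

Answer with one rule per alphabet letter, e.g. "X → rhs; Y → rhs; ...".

  step 1 ⇒ step 2: ABABAA ⇒ AA·BC·AA·BC·AA·AA
    A ↦ AA
    B ↦ BC
  step 0 ⇒ step 1: CCA ⇒ AB·AB·AA
    C ↦ AB

A->AA, B->BC, C->AB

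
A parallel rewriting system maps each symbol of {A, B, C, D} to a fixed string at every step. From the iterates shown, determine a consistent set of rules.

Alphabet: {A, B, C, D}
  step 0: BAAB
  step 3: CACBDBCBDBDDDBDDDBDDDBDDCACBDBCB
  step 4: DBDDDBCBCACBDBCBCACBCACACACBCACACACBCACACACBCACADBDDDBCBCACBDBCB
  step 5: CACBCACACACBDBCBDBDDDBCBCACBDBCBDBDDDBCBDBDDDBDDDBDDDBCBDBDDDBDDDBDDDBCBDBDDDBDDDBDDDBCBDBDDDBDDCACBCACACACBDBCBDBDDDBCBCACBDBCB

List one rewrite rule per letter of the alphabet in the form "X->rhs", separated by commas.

  step 4 ⇒ step 5: DBDDDBCBCACBDBCBCACBCACACACBCACACACBCACACACBCACADBDDDBCBCACBDBCB ⇒ CA·CB·CA·CA·CA·CB·DB·CB·DB·DD·DB·CB·CA·CB·DB·CB·DB·DD·DB·CB·DB·DD·DB·DD·DB·DD·DB·CB·DB·DD·DB·DD·DB·DD·DB·CB·DB·DD·DB·DD·DB·DD·DB·CB·DB·DD·DB·DD·CA·CB·CA·CA·CA·CB·DB·CB·DB·DD·DB·CB·CA·CB·DB·CB
    A ↦ DD
    B ↦ CB
    C ↦ DB
    D ↦ CA

A->DD, B->CB, C->DB, D->CA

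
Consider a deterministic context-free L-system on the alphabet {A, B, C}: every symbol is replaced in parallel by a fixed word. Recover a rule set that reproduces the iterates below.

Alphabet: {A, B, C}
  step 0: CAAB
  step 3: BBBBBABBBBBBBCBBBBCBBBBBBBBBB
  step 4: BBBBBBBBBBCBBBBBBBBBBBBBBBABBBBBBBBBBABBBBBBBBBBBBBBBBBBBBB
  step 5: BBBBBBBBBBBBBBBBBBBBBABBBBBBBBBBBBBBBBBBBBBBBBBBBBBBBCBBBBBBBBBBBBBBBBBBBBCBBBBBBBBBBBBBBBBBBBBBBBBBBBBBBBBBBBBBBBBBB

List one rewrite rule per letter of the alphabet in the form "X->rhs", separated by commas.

  step 4 ⇒ step 5: BBBBBBBBBBCBBBBBBBBBBBBBBBABBBBBBBBBBABBBBBBBBBBBBBBBBBBBBB ⇒ BB·BB·BB·BB·BB·BB·BB·BB·BB·BB·BAB·BB·BB·BB·BB·BB·BB·BB·BB·BB·BB·BB·BB·BB·BB·BB·C·BB·BB·BB·BB·BB·BB·BB·BB·BB·BB·C·BB·BB·BB·BB·BB·BB·BB·BB·BB·BB·BB·BB·BB·BB·BB·BB·BB·BB·BB·BB·BB
    A ↦ C
    B ↦ BB
    C ↦ BAB

A->C, B->BB, C->BAB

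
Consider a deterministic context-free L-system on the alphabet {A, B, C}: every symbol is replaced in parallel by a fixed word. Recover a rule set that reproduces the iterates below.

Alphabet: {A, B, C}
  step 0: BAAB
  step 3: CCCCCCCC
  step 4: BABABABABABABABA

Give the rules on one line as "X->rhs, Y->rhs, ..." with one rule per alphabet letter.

  step 3 ⇒ step 4: CCCCCCCC ⇒ BA·BA·BA·BA·BA·BA·BA·BA
    C ↦ BA
    A ↦ C  (constrained at step 0)
    B ↦ C  (constrained at step 0)

A->C, B->C, C->BA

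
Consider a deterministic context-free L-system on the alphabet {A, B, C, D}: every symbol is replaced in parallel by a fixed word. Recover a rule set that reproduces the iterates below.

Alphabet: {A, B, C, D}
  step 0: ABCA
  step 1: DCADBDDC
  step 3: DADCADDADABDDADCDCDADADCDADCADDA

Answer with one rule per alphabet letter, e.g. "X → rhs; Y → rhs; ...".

  step 0 ⇒ step 1: ABCA ⇒ DC·AD·BD·DC
    A ↦ DC
    B ↦ AD
    C ↦ BD
    D ↦ DA  (constrained at step 1)

A->DC, B->AD, C->BD, D->DA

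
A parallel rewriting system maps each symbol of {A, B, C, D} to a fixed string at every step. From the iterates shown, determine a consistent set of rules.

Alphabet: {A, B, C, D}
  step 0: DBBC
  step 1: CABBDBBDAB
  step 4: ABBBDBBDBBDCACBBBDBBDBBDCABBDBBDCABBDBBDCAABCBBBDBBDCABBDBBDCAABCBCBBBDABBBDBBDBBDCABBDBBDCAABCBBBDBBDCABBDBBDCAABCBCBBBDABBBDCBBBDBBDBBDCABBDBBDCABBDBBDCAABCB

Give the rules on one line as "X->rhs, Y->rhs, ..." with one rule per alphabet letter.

A->CB, B->BBD, C->AB, D->CA

  step 0 ⇒ step 1: DBBC ⇒ CA·BBD·BBD·AB
    B ↦ BBD
    C ↦ AB
    D ↦ CA
    A ↦ CB  (constrained at step 1)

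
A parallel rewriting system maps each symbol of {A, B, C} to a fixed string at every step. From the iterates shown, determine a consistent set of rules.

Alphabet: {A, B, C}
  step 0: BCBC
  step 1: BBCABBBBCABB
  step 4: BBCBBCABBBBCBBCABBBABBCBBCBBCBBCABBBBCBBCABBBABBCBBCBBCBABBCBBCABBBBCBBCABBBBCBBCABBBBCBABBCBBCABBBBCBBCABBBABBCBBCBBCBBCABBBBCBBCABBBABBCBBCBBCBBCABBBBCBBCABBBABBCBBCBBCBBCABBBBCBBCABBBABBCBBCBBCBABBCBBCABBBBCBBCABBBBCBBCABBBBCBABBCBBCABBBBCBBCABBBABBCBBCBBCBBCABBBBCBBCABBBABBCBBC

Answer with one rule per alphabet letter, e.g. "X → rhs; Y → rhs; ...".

  step 0 ⇒ step 1: BCBC ⇒ BBC·ABB·BBC·ABB
    B ↦ BBC
    C ↦ ABB
    A ↦ BA  (constrained at step 1)

A->BA, B->BBC, C->ABB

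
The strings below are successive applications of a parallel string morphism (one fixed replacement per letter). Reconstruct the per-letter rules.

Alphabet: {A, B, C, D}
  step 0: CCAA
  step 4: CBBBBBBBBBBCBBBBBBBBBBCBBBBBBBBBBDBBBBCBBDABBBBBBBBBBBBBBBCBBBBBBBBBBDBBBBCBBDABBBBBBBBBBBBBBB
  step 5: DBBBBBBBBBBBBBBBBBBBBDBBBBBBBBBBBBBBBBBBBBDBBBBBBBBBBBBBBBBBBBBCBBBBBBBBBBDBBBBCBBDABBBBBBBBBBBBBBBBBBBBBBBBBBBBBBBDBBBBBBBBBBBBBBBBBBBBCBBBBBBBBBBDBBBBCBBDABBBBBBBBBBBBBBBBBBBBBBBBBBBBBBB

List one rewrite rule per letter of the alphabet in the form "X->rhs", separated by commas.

A->DAB, B->BB, C->D, D->CBB

  step 4 ⇒ step 5: CBBBBBBBBBBCBBBBBBBBBBCBBBBBBBBBBDBBBBCBBDABBBBBBBBBBBBBBBCBBBBBBBBBBDBBBBCBBDABBBBBBBBBBBBBBB ⇒ D·BB·BB·BB·BB·BB·BB·BB·BB·BB·BB·D·BB·BB·BB·BB·BB·BB·BB·BB·BB·BB·D·BB·BB·BB·BB·BB·BB·BB·BB·BB·BB·CBB·BB·BB·BB·BB·D·BB·BB·CBB·DAB·BB·BB·BB·BB·BB·BB·BB·BB·BB·BB·BB·BB·BB·BB·BB·D·BB·BB·BB·BB·BB·BB·BB·BB·BB·BB·CBB·BB·BB·BB·BB·D·BB·BB·CBB·DAB·BB·BB·BB·BB·BB·BB·BB·BB·BB·BB·BB·BB·BB·BB·BB
    A ↦ DAB
    B ↦ BB
    C ↦ D
    D ↦ CBB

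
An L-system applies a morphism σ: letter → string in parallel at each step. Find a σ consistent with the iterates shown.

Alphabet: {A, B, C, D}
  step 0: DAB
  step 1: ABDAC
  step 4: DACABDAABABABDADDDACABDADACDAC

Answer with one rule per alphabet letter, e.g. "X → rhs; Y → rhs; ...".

A->DA, B->C, C->DD, D->AB

  step 0 ⇒ step 1: DAB ⇒ AB·DA·C
    A ↦ DA
    B ↦ C
    D ↦ AB
    C ↦ DD  (constrained at step 1)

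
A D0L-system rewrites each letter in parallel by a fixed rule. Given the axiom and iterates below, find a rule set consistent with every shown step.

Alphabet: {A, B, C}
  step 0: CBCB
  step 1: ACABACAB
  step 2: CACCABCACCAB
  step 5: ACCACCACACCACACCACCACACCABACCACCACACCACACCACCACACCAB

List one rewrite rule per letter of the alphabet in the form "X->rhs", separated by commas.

A->C, B->AB, C->AC

  step 1 ⇒ step 2: ACABACAB ⇒ C·AC·C·AB·C·AC·C·AB
    A ↦ C
    B ↦ AB
    C ↦ AC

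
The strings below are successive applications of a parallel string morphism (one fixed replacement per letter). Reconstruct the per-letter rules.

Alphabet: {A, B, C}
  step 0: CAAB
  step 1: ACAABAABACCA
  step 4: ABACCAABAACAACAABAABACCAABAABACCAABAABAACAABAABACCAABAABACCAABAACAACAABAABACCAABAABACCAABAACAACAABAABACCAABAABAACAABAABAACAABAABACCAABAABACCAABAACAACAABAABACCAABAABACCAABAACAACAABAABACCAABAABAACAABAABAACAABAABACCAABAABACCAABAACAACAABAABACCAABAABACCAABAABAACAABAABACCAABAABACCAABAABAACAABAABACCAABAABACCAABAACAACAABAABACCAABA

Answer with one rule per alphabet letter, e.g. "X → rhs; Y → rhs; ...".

  step 0 ⇒ step 1: CAAB ⇒ ACA·ABA·ABA·CCA
    A ↦ ABA
    B ↦ CCA
    C ↦ ACA

A->ABA, B->CCA, C->ACA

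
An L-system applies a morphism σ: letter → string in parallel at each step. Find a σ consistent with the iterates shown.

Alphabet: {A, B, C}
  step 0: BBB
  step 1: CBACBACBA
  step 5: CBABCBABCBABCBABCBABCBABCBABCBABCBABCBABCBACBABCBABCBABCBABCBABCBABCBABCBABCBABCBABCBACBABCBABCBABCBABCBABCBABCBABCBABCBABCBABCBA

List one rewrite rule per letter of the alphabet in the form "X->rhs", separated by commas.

A->B, B->CBA, C->B

  step 0 ⇒ step 1: BBB ⇒ CBA·CBA·CBA
    B ↦ CBA
    A ↦ B  (constrained at step 1)
    C ↦ B  (constrained at step 1)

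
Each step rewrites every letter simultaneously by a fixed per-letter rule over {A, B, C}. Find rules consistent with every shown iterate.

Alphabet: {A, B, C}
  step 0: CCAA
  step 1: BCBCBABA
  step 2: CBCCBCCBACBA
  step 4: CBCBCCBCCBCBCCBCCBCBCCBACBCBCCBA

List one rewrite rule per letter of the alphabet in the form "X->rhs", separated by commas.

A->BA, B->C, C->BC

  step 1 ⇒ step 2: BCBCBABA ⇒ C·BC·C·BC·C·BA·C·BA
    A ↦ BA
    B ↦ C
    C ↦ BC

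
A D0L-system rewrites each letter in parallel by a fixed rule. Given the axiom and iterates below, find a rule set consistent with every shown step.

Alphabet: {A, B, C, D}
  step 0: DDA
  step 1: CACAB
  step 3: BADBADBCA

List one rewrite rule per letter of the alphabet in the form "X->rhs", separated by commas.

  step 0 ⇒ step 1: DDA ⇒ CA·CA·B
    A ↦ B
    D ↦ CA
    B ↦ AD  (constrained at step 1)
    C ↦ A  (constrained at step 1)

A->B, B->AD, C->A, D->CA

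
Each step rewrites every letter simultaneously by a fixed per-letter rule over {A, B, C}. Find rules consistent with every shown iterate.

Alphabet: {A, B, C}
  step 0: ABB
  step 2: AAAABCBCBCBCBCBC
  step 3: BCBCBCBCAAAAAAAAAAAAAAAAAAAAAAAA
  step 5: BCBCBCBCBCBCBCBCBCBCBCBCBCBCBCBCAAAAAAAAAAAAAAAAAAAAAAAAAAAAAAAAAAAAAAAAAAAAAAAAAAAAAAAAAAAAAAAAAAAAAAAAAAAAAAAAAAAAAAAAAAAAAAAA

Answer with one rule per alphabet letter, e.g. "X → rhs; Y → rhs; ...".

A->BC, B->AAA, C->A

  step 2 ⇒ step 3: AAAABCBCBCBCBCBC ⇒ BC·BC·BC·BC·AAA·A·AAA·A·AAA·A·AAA·A·AAA·A·AAA·A
    A ↦ BC
    B ↦ AAA
    C ↦ A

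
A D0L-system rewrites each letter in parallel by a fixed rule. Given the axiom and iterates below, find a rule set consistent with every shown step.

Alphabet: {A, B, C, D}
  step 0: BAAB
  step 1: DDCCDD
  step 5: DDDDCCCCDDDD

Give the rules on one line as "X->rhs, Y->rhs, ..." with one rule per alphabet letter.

  step 0 ⇒ step 1: BAAB ⇒ DD·C·C·DD
    A ↦ C
    B ↦ DD
    C ↦ B  (constrained at step 1)
    D ↦ A  (constrained at step 1)

A->C, B->DD, C->B, D->A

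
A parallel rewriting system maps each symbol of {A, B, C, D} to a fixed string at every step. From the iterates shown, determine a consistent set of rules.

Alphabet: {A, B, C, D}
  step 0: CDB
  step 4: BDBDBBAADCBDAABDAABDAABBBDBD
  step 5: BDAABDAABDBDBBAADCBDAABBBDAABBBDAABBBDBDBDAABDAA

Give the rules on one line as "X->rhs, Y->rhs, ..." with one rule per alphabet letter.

  step 4 ⇒ step 5: BDBDBBAADCBDAABDAABDAABBBDBD ⇒ BD·AA·BD·AA·BD·BD·B·B·AA·DC·BD·AA·B·B·BD·AA·B·B·BD·AA·B·B·BD·BD·BD·AA·BD·AA
    A ↦ B
    B ↦ BD
    C ↦ DC
    D ↦ AA

A->B, B->BD, C->DC, D->AA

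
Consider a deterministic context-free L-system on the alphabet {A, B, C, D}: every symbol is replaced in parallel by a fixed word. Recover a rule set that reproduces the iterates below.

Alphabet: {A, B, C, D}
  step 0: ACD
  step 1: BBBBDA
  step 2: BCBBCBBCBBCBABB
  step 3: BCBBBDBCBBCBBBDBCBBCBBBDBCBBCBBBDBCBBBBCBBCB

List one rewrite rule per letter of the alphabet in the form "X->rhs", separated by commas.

  step 2 ⇒ step 3: BCBBCBBCBBCBABB ⇒ BCB·BBD·BCB·BCB·BBD·BCB·BCB·BBD·BCB·BCB·BBD·BCB·BB·BCB·BCB
    A ↦ BB
    B ↦ BCB
    C ↦ BBD
  step 0 ⇒ step 1: ACD ⇒ BB·BBD·A
    D ↦ A

A->BB, B->BCB, C->BBD, D->A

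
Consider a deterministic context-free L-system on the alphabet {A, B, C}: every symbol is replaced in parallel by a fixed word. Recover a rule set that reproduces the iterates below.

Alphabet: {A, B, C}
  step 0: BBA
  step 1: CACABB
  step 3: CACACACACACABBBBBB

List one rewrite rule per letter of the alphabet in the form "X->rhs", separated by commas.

  step 0 ⇒ step 1: BBA ⇒ CA·CA·BB
    A ↦ BB
    B ↦ CA
    C ↦ B  (constrained at step 1)

A->BB, B->CA, C->B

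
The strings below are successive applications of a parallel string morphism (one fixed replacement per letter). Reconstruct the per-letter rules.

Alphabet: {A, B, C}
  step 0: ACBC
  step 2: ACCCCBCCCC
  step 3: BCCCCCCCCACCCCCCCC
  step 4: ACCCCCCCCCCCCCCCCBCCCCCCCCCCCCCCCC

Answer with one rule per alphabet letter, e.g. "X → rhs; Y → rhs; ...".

A->B, B->A, C->CC

  step 3 ⇒ step 4: BCCCCCCCCACCCCCCCC ⇒ A·CC·CC·CC·CC·CC·CC·CC·CC·B·CC·CC·CC·CC·CC·CC·CC·CC
    A ↦ B
    B ↦ A
    C ↦ CC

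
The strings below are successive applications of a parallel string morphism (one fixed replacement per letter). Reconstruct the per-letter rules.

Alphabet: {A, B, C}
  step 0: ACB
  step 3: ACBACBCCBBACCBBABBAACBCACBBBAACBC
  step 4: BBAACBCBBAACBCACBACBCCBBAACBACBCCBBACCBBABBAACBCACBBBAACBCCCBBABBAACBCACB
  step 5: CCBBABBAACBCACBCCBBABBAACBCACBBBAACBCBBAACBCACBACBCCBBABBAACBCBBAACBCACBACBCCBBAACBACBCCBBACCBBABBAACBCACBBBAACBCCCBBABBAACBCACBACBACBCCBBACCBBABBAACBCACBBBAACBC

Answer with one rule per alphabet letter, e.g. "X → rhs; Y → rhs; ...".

A->BBA, B->C, C->ACB

  step 4 ⇒ step 5: BBAACBCBBAACBCACBACBCCBBAACBACBCCBBACCBBABBAACBCACBBBAACBCCCBBABBAACBCACB ⇒ C·C·BBA·BBA·ACB·C·ACB·C·C·BBA·BBA·ACB·C·ACB·BBA·ACB·C·BBA·ACB·C·ACB·ACB·C·C·BBA·BBA·ACB·C·BBA·ACB·C·ACB·ACB·C·C·BBA·ACB·ACB·C·C·BBA·C·C·BBA·BBA·ACB·C·ACB·BBA·ACB·C·C·C·BBA·BBA·ACB·C·ACB·ACB·ACB·C·C·BBA·C·C·BBA·BBA·ACB·C·ACB·BBA·ACB·C
    A ↦ BBA
    B ↦ C
    C ↦ ACB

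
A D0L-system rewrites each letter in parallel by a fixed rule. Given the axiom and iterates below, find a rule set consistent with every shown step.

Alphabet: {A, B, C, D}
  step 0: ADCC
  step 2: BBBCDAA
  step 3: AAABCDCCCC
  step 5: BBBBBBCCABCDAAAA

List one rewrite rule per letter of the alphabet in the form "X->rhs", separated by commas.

A->CC, B->A, C->B, D->CD

  step 2 ⇒ step 3: BBBCDAA ⇒ A·A·A·B·CD·CC·CC
    A ↦ CC
    B ↦ A
    C ↦ B
    D ↦ CD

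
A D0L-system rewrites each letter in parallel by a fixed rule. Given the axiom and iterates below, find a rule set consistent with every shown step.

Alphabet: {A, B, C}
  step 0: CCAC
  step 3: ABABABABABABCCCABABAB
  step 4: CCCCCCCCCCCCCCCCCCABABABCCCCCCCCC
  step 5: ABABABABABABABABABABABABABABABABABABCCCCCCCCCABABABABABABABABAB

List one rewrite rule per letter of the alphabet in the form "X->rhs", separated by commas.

A->C, B->CC, C->AB

  step 4 ⇒ step 5: CCCCCCCCCCCCCCCCCCABABABCCCCCCCCC ⇒ AB·AB·AB·AB·AB·AB·AB·AB·AB·AB·AB·AB·AB·AB·AB·AB·AB·AB·C·CC·C·CC·C·CC·AB·AB·AB·AB·AB·AB·AB·AB·AB
    A ↦ C
    B ↦ CC
    C ↦ AB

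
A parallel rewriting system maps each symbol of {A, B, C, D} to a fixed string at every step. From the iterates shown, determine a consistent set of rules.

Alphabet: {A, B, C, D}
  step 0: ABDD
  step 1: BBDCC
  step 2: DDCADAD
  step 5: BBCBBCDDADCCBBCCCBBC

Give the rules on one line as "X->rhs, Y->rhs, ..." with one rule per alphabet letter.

  step 1 ⇒ step 2: BBDCC ⇒ D·D·C·AD·AD
    B ↦ D
    C ↦ AD
    D ↦ C
  step 0 ⇒ step 1: ABDD ⇒ BB·D·C·C
    A ↦ BB

A->BB, B->D, C->AD, D->C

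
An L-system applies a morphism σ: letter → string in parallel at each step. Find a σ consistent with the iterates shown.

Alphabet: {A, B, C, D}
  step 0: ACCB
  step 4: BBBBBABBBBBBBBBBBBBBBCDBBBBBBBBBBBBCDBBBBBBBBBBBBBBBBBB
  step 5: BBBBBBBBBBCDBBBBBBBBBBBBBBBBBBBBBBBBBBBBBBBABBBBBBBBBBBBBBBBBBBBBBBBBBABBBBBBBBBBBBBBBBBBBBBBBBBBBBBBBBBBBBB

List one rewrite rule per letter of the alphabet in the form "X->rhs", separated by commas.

  step 4 ⇒ step 5: BBBBBABBBBBBBBBBBBBBBCDBBBBBBBBBBBBCDBBBBBBBBBBBBBBBBBB ⇒ BB·BB·BB·BB·BB·CD·BB·BB·BB·BB·BB·BB·BB·BB·BB·BB·BB·BB·BB·BB·BB·BA·B·BB·BB·BB·BB·BB·BB·BB·BB·BB·BB·BB·BB·BA·B·BB·BB·BB·BB·BB·BB·BB·BB·BB·BB·BB·BB·BB·BB·BB·BB·BB·BB
    A ↦ CD
    B ↦ BB
    C ↦ BA
    D ↦ B

A->CD, B->BB, C->BA, D->B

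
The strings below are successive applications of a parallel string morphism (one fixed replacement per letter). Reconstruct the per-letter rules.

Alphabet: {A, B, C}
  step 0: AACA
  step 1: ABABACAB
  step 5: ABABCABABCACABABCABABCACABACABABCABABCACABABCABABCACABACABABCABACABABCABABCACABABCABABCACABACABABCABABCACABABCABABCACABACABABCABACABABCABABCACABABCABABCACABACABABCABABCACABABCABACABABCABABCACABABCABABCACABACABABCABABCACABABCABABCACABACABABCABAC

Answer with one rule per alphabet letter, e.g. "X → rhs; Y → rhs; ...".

  step 0 ⇒ step 1: AACA ⇒ AB·AB·AC·AB
    A ↦ AB
    C ↦ AC
    B ↦ ABC  (constrained at step 1)

A->AB, B->ABC, C->AC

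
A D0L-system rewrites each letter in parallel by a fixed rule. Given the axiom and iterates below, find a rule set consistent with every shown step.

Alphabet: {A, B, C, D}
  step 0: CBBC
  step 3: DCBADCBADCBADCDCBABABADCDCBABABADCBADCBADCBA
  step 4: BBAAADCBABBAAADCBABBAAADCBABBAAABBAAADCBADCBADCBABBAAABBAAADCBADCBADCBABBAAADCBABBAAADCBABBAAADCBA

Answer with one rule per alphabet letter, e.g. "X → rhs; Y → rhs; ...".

A->BA, B->DC, C->AAA, D->BB

  step 3 ⇒ step 4: DCBADCBADCBADCDCBABABADCDCBABABADCBADCBADCBA ⇒ BB·AAA·DC·BA·BB·AAA·DC·BA·BB·AAA·DC·BA·BB·AAA·BB·AAA·DC·BA·DC·BA·DC·BA·BB·AAA·BB·AAA·DC·BA·DC·BA·DC·BA·BB·AAA·DC·BA·BB·AAA·DC·BA·BB·AAA·DC·BA
    A ↦ BA
    B ↦ DC
    C ↦ AAA
    D ↦ BB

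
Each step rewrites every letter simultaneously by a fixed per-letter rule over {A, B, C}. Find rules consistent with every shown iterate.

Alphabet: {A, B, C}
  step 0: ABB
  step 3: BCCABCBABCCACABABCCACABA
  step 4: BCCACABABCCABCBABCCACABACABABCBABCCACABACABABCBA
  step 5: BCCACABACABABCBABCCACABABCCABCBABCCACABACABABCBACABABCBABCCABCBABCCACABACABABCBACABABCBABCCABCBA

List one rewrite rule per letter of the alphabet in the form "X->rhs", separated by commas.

  step 4 ⇒ step 5: BCCACABABCCABCBABCCACABACABABCBABCCACABACABABCBA ⇒ BC·CA·CA·BA·CA·BA·BC·BA·BC·CA·CA·BA·BC·CA·BC·BA·BC·CA·CA·BA·CA·BA·BC·BA·CA·BA·BC·BA·BC·CA·BC·BA·BC·CA·CA·BA·CA·BA·BC·BA·CA·BA·BC·BA·BC·CA·BC·BA
    A ↦ BA
    B ↦ BC
    C ↦ CA

A->BA, B->BC, C->CA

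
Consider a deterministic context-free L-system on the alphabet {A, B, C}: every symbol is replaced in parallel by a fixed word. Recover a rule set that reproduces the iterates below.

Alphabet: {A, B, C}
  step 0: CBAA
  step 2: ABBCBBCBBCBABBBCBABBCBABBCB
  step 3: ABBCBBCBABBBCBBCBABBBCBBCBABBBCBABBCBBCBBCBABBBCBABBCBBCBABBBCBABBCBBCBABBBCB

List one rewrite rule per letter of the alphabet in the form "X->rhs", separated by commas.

  step 2 ⇒ step 3: ABBCBBCBBCBABBBCBABBCBABBCB ⇒ AB·BCB·BCB·ABB·BCB·BCB·ABB·BCB·BCB·ABB·BCB·AB·BCB·BCB·BCB·ABB·BCB·AB·BCB·BCB·ABB·BCB·AB·BCB·BCB·ABB·BCB
    A ↦ AB
    B ↦ BCB
    C ↦ ABB

A->AB, B->BCB, C->ABB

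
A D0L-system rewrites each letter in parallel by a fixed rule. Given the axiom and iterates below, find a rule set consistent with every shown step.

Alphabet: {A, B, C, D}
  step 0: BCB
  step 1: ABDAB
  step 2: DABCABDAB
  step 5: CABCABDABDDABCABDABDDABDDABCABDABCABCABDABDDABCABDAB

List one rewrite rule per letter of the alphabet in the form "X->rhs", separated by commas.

  step 1 ⇒ step 2: ABDAB ⇒ D·AB·CAB·D·AB
    A ↦ D
    B ↦ AB
    D ↦ CAB
  step 0 ⇒ step 1: BCB ⇒ AB·D·AB
    C ↦ D

A->D, B->AB, C->D, D->CAB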